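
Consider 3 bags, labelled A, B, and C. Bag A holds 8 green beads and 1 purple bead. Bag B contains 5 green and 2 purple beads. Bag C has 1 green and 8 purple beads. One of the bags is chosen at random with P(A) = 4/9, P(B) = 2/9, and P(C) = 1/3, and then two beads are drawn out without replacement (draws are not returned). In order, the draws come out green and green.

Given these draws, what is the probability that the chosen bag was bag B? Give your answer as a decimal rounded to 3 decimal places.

The likelihood of the observed sequence under each hypothesis: P(data | bag A) = (8/9)(7/8) = 7/9; P(data | bag B) = (5/7)(4/6) = 10/21; P(data | bag C) = (1/9)(0/8) = 0.
Multiplying each by its prior: 4/9 · 7/9 = 28/81, 2/9 · 10/21 = 20/189, 1/3 · 0 = 0; summing to 256/567.
So P(bag B | data) = (20/189) / (256/567) = 15/64.

0.234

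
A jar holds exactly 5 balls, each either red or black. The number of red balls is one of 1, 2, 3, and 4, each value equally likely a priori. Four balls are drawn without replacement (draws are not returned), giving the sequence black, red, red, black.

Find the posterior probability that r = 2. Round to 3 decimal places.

Under each hypothesis, the probability of the observed sequence is: P(data | r = 1) = (4/5)(1/4)(0/3) = 0; P(data | r = 2) = (3/5)(2/4)(1/3)(2/2) = 1/10; P(data | r = 3) = (2/5)(3/4)(2/3)(1/2) = 1/10; P(data | r = 4) = (1/5)(4/4)(3/3)(0/2) = 0.
Weighting by the prior gives 1/4 · 0 = 0, 1/4 · 1/10 = 1/40, 1/4 · 1/10 = 1/40, 1/4 · 0 = 0; these sum to 1/20.
So P(r = 2 | data) = (1/40) / (1/20) = 1/2.

0.500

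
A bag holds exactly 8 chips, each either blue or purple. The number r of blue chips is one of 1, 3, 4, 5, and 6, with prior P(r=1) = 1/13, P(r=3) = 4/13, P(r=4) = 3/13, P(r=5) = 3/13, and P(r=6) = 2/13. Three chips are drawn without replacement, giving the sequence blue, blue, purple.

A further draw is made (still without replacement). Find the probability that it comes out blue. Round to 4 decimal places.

0.5064

Under each hypothesis, the probability of the observed sequence is: P(data | r = 1) = (1/8)(0/7) = 0; P(data | r = 3) = (3/8)(2/7)(5/6) = 5/56; P(data | r = 4) = (4/8)(3/7)(4/6) = 1/7; P(data | r = 5) = (5/8)(4/7)(3/6) = 5/28; P(data | r = 6) = (6/8)(5/7)(2/6) = 5/28.
Multiplying each by its prior: 1/13 · 0 = 0, 4/13 · 5/56 = 5/182, 3/13 · 1/7 = 3/91, 3/13 · 5/28 = 15/364, 2/13 · 5/28 = 5/182; these sum to 47/364.
Dividing through by the total gives posterior P(r = 1 | data) = 0, P(r = 3 | data) = 10/47, P(r = 4 | data) = 12/47, P(r = 5 | data) = 15/47, P(r = 6 | data) = 10/47.
Averaging over the posterior, P(blue next | data) = (1/5)(10/47) + (2/5)(12/47) + (3/5)(15/47) + (4/5)(10/47) = 119/235.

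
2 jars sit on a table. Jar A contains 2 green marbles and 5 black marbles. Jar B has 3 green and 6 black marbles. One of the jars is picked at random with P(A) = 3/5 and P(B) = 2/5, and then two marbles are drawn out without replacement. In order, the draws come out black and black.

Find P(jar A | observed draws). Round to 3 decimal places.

0.632

Compute the likelihood of the observed sequence for each case: P(data | jar A) = (5/7)(4/6) = 10/21; P(data | jar B) = (6/9)(5/8) = 5/12.
Weighting by the prior gives 3/5 · 10/21 = 2/7, 2/5 · 5/12 = 1/6; these sum to 19/42.
So P(jar A | data) = (2/7) / (19/42) = 12/19.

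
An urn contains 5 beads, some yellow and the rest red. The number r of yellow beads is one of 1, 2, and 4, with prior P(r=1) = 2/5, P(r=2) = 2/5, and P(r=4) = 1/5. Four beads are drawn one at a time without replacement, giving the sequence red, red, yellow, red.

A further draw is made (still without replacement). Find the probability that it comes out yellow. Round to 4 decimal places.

0.3333

The likelihood of the observed sequence under each hypothesis: P(data | r = 1) = (4/5)(3/4)(1/3)(2/2) = 1/5; P(data | r = 2) = (3/5)(2/4)(2/3)(1/2) = 1/10; P(data | r = 4) = (1/5)(0/4) = 0.
Multiplying each by its prior: 2/5 · 1/5 = 2/25, 2/5 · 1/10 = 1/25, 1/5 · 0 = 0; these sum to 3/25.
Normalising, the posterior is P(r = 1 | data) = 2/3, P(r = 2 | data) = 1/3, P(r = 4 | data) = 0.
So P(yellow next | data) = Σ P(yellow next | H) P(H | data) = (0)(2/3) + (1)(1/3) = 1/3.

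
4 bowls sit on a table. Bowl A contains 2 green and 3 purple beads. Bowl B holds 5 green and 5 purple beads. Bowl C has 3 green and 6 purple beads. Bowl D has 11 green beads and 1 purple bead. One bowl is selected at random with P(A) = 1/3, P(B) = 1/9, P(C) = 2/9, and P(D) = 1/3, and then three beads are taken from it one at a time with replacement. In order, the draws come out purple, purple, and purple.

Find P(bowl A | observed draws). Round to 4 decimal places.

0.4739

Compute the likelihood of the observed sequence for each case: P(data | bowl A) = (3/5)(3/5)(3/5) = 0.216; P(data | bowl B) = (5/10)(5/10)(5/10) = 0.125; P(data | bowl C) = (6/9)(6/9)(6/9) = 0.2963; P(data | bowl D) = (1/12)(1/12)(1/12) = 0.0005787.
Multiplying each by its prior: 1/3 · 0.216 = 0.072, 1/9 · 0.125 = 0.013889, 2/9 · 0.2963 = 0.065844, 1/3 · 0.0005787 = 0.0001929; these sum to 0.15193.
Therefore the posterior P(bowl A | data) = (0.072) / (0.15193) = 0.47392.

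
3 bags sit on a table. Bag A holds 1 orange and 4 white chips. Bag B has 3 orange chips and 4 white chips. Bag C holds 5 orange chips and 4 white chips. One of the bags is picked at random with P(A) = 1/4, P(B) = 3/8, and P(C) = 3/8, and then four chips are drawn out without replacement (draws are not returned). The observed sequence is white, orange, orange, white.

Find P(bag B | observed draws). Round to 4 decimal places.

0.5192

For each hypothesis, P(data | H) works out to: P(data | bag A) = (4/5)(1/4)(0/3) = 0; P(data | bag B) = (4/7)(3/6)(2/5)(3/4) = 3/35; P(data | bag C) = (4/9)(5/8)(4/7)(3/6) = 5/63.
Multiplying each by its prior: 1/4 · 0 = 0, 3/8 · 3/35 = 9/280, 3/8 · 5/63 = 5/168; with total 13/210.
Therefore the posterior P(bag B | data) = (9/280) / (13/210) = 27/52.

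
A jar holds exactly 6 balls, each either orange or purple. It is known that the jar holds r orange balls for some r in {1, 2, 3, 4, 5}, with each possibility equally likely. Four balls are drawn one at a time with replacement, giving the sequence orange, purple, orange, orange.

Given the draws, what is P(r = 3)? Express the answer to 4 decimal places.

0.2183

The likelihood of the observed sequence under each hypothesis: P(data | r = 1) = (1/6)(5/6)(1/6)(1/6) = 0.003858; P(data | r = 2) = (2/6)(4/6)(2/6)(2/6) = 0.024691; P(data | r = 3) = (3/6)(3/6)(3/6)(3/6) = 0.0625; P(data | r = 4) = (4/6)(2/6)(4/6)(4/6) = 0.098765; P(data | r = 5) = (5/6)(1/6)(5/6)(5/6) = 0.096451.
Multiplying each by its prior: 1/5 · 0.003858 = 0.0007716, 1/5 · 0.024691 = 0.0049383, 1/5 · 0.0625 = 0.0125, 1/5 · 0.098765 = 0.019753, 1/5 · 0.096451 = 0.01929; summing to 0.057253.
Hence P(r = 3 | data) = (0.0125) / (0.057253) = 0.21833.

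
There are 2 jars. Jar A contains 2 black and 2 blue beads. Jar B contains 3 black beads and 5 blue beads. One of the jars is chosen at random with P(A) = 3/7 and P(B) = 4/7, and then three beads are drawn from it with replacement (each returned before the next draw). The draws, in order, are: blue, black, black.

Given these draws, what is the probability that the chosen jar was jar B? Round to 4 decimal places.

0.4839

For each hypothesis, P(data | H) works out to: P(data | jar A) = (2/4)(2/4)(2/4) = 1/8; P(data | jar B) = (5/8)(3/8)(3/8) = 45/512.
The prior-weighted likelihoods are 3/7 · 1/8 = 3/56, 4/7 · 45/512 = 45/896; these sum to 93/896.
Therefore the posterior P(jar B | data) = (45/896) / (93/896) = 15/31.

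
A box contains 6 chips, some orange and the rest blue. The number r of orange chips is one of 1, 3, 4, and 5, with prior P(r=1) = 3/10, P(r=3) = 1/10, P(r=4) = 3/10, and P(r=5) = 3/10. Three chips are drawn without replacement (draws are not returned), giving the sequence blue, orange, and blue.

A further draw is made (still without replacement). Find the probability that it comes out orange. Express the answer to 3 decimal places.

0.353

The likelihood of the observed sequence under each hypothesis: P(data | r = 1) = (5/6)(1/5)(4/4) = 1/6; P(data | r = 3) = (3/6)(3/5)(2/4) = 3/20; P(data | r = 4) = (2/6)(4/5)(1/4) = 1/15; P(data | r = 5) = (1/6)(5/5)(0/4) = 0.
Weighting by the prior gives 3/10 · 1/6 = 1/20, 1/10 · 3/20 = 3/200, 3/10 · 1/15 = 1/50, 3/10 · 0 = 0; summing to 17/200.
Normalising, the posterior is P(r = 1 | data) = 10/17, P(r = 3 | data) = 3/17, P(r = 4 | data) = 4/17, P(r = 5 | data) = 0.
The predictive probability is P(orange next | data) = (0)(10/17) + (2/3)(3/17) + (1)(4/17) = 6/17.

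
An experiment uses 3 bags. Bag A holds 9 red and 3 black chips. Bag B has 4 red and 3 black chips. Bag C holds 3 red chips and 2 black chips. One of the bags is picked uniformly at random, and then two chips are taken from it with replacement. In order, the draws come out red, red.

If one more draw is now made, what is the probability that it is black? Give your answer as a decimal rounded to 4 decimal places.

Under each hypothesis, the probability of the observed sequence is: P(data | bag A) = (9/12)(9/12) = 0.5625; P(data | bag B) = (4/7)(4/7) = 0.32653; P(data | bag C) = (3/5)(3/5) = 0.36.
Multiplying each by its prior: 1/3 · 0.5625 = 0.1875, 1/3 · 0.32653 = 0.10884, 1/3 · 0.36 = 0.12; these sum to 0.41634.
The posterior is then P(bag A | data) = 0.45035, P(bag B | data) = 0.26143, P(bag C | data) = 0.28822.
So P(black next | data) = Σ P(black next | H) P(H | data) = (1/4)(0.45035) + (3/7)(0.26143) + (2/5)(0.28822) = 0.33992.

0.3399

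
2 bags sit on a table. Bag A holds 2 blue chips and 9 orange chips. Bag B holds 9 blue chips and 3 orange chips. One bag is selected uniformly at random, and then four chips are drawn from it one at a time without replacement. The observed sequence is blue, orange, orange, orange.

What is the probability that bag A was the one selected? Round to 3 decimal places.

0.966

Compute the likelihood of the observed sequence for each case: P(data | bag A) = (2/11)(9/10)(8/9)(7/8) = 7/55; P(data | bag B) = (9/12)(3/11)(2/10)(1/9) = 1/220.
Weighting by the prior gives 1/2 · 7/55 = 7/110, 1/2 · 1/220 = 1/440; with total 29/440.
So P(bag A | data) = (7/110) / (29/440) = 28/29.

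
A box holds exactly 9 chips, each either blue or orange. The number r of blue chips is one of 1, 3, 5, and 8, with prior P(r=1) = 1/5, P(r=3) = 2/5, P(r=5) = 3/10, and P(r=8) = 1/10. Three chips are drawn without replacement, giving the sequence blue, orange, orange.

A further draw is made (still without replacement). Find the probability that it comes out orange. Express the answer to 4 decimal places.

0.6319

Compute the likelihood of the observed sequence for each case: P(data | r = 1) = (1/9)(8/8)(7/7) = 0.11111; P(data | r = 3) = (3/9)(6/8)(5/7) = 0.17857; P(data | r = 5) = (5/9)(4/8)(3/7) = 0.11905; P(data | r = 8) = (8/9)(1/8)(0/7) = 0.
Weighting by the prior gives 1/5 · 0.11111 = 0.022222, 2/5 · 0.17857 = 0.071429, 3/10 · 0.11905 = 0.035714, 1/10 · 0 = 0; summing to 0.12937.
The posterior is then P(r = 1 | data) = 0.17178, P(r = 3 | data) = 0.55215, P(r = 5 | data) = 0.27607, P(r = 8 | data) = 0.
The predictive probability is P(orange next | data) = (1)(0.17178) + (2/3)(0.55215) + (1/3)(0.27607) = 0.6319.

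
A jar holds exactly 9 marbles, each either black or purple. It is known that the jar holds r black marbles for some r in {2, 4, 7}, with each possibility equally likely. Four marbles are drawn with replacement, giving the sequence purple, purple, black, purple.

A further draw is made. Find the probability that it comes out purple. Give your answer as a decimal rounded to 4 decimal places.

0.6633

Under each hypothesis, the probability of the observed sequence is: P(data | r = 2) = (7/9)(7/9)(2/9)(7/9) = 0.10456; P(data | r = 4) = (5/9)(5/9)(4/9)(5/9) = 0.076208; P(data | r = 7) = (2/9)(2/9)(7/9)(2/9) = 0.0085353.
Multiplying each by its prior: 1/3 · 0.10456 = 0.034852, 1/3 · 0.076208 = 0.025403, 1/3 · 0.0085353 = 0.0028451; these sum to 0.0631.
The posterior is then P(r = 2 | data) = 0.55233, P(r = 4 | data) = 0.40258, P(r = 7 | data) = 0.045089.
So P(purple next | data) = Σ P(purple next | H) P(H | data) = (7/9)(0.55233) + (5/9)(0.40258) + (2/9)(0.045089) = 0.66327.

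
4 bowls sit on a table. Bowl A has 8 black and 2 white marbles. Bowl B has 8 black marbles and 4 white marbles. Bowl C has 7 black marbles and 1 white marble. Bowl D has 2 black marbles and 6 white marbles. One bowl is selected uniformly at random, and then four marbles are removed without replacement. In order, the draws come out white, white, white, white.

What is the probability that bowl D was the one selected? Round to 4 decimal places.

0.9907

The likelihood of the observed sequence under each hypothesis: P(data | bowl A) = (2/10)(1/9)(0/8) = 0; P(data | bowl B) = (4/12)(3/11)(2/10)(1/9) = 0.0020202; P(data | bowl C) = (1/8)(0/7) = 0; P(data | bowl D) = (6/8)(5/7)(4/6)(3/5) = 0.21429.
Weighting by the prior gives 1/4 · 0 = 0, 1/4 · 0.0020202 = 0.00050505, 1/4 · 0 = 0, 1/4 · 0.21429 = 0.053571; summing to 0.054076.
Hence P(bowl D | data) = (0.053571) / (0.054076) = 0.99066.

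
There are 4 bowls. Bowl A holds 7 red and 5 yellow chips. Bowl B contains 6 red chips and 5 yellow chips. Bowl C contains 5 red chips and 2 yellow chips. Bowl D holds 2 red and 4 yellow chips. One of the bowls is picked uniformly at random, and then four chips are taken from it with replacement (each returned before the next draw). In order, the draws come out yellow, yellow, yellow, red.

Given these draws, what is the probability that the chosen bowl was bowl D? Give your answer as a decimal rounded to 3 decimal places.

Under each hypothesis, the probability of the observed sequence is: P(data | bowl A) = (5/12)(5/12)(5/12)(7/12) = 0.042197; P(data | bowl B) = (5/11)(5/11)(5/11)(6/11) = 0.051226; P(data | bowl C) = (2/7)(2/7)(2/7)(5/7) = 0.01666; P(data | bowl D) = (4/6)(4/6)(4/6)(2/6) = 0.098765.
Weighting by the prior gives 1/4 · 0.042197 = 0.010549, 1/4 · 0.051226 = 0.012807, 1/4 · 0.01666 = 0.0041649, 1/4 · 0.098765 = 0.024691; these sum to 0.052212.
By Bayes' rule, P(bowl D | data) = (0.024691) / (0.052212) = 0.47291.

0.473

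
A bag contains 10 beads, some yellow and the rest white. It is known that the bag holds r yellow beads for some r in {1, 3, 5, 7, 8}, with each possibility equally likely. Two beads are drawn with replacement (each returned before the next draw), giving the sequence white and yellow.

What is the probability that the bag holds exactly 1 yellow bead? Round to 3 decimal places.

Compute the likelihood of the observed sequence for each case: P(data | r = 1) = (9/10)(1/10) = 9/100; P(data | r = 3) = (7/10)(3/10) = 21/100; P(data | r = 5) = (5/10)(5/10) = 1/4; P(data | r = 7) = (3/10)(7/10) = 21/100; P(data | r = 8) = (2/10)(8/10) = 4/25.
Multiplying each by its prior: 1/5 · 9/100 = 9/500, 1/5 · 21/100 = 21/500, 1/5 · 1/4 = 1/20, 1/5 · 21/100 = 21/500, 1/5 · 4/25 = 4/125; with total 23/125.
Hence P(r = 1 | data) = (9/500) / (23/125) = 9/92.

0.098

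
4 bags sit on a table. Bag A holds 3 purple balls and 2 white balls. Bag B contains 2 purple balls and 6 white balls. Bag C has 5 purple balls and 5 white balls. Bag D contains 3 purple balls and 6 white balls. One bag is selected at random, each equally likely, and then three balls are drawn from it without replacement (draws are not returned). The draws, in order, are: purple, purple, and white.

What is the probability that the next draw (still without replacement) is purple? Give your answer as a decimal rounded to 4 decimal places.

Compute the likelihood of the observed sequence for each case: P(data | bag A) = (3/5)(2/4)(2/3) = 0.2; P(data | bag B) = (2/8)(1/7)(6/6) = 0.035714; P(data | bag C) = (5/10)(4/9)(5/8) = 0.13889; P(data | bag D) = (3/9)(2/8)(6/7) = 0.071429.
Multiplying each by its prior: 1/4 · 0.2 = 0.05, 1/4 · 0.035714 = 0.0089286, 1/4 · 0.13889 = 0.034722, 1/4 · 0.071429 = 0.017857; with total 0.11151.
Normalising, the posterior is P(bag A | data) = 0.4484, P(bag B | data) = 0.080071, P(bag C | data) = 0.31139, P(bag D | data) = 0.16014.
So P(purple next | data) = Σ P(purple next | H) P(H | data) = (1/2)(0.4484) + (0)(0.080071) + (3/7)(0.31139) + (1/6)(0.16014) = 0.38434.

0.3843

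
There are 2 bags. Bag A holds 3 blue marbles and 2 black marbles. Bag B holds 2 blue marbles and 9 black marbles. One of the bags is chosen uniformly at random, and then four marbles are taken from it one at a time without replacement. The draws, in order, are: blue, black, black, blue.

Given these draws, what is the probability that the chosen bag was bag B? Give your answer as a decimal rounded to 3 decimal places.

For each hypothesis, P(data | H) works out to: P(data | bag A) = (3/5)(2/4)(1/3)(2/2) = 1/10; P(data | bag B) = (2/11)(9/10)(8/9)(1/8) = 1/55.
The prior-weighted likelihoods are 1/2 · 1/10 = 1/20, 1/2 · 1/55 = 1/110; with total 13/220.
By Bayes' rule, P(bag B | data) = (1/110) / (13/220) = 2/13.

0.154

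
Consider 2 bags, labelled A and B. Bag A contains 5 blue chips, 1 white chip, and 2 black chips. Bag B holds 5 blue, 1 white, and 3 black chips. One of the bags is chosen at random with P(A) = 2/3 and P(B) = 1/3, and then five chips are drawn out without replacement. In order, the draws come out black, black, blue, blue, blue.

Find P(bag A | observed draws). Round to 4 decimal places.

For each hypothesis, P(data | H) works out to: P(data | bag A) = (2/8)(1/7)(5/6)(4/5)(3/4) = 1/56; P(data | bag B) = (3/9)(2/8)(5/7)(4/6)(3/5) = 1/42.
Multiplying each by its prior: 2/3 · 1/56 = 1/84, 1/3 · 1/42 = 1/126; summing to 5/252.
Therefore the posterior P(bag A | data) = (1/84) / (5/252) = 3/5.

0.6000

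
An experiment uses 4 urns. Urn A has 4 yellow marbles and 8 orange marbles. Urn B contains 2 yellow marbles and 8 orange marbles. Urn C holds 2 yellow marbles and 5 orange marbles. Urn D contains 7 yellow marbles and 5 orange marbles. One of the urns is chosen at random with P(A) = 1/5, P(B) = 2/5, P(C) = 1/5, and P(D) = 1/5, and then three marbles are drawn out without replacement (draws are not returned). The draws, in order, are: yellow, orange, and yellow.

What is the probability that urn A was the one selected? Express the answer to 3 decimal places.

Compute the likelihood of the observed sequence for each case: P(data | urn A) = (4/12)(8/11)(3/10) = 0.072727; P(data | urn B) = (2/10)(8/9)(1/8) = 0.022222; P(data | urn C) = (2/7)(5/6)(1/5) = 0.047619; P(data | urn D) = (7/12)(5/11)(6/10) = 0.15909.
Weighting by the prior gives 1/5 · 0.072727 = 0.014545, 2/5 · 0.022222 = 0.0088889, 1/5 · 0.047619 = 0.0095238, 1/5 · 0.15909 = 0.031818; summing to 0.064776.
Hence P(urn A | data) = (0.014545) / (0.064776) = 0.22455.

0.225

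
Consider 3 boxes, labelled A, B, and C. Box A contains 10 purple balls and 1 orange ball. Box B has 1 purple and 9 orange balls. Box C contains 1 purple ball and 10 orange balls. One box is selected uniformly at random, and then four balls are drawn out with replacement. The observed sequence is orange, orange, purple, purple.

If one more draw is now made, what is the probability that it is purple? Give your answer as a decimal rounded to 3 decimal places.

0.351

Under each hypothesis, the probability of the observed sequence is: P(data | box A) = (1/11)(1/11)(10/11)(10/11) = 0.0068301; P(data | box B) = (9/10)(9/10)(1/10)(1/10) = 0.0081; P(data | box C) = (10/11)(10/11)(1/11)(1/11) = 0.0068301.
Weighting by the prior gives 1/3 · 0.0068301 = 0.0022767, 1/3 · 0.0081 = 0.0027, 1/3 · 0.0068301 = 0.0022767; with total 0.0072534.
Normalising, the posterior is P(box A | data) = 0.31388, P(box B | data) = 0.37224, P(box C | data) = 0.31388.
The predictive probability is P(purple next | data) = (10/11)(0.31388) + (1/10)(0.37224) + (1/11)(0.31388) = 0.3511.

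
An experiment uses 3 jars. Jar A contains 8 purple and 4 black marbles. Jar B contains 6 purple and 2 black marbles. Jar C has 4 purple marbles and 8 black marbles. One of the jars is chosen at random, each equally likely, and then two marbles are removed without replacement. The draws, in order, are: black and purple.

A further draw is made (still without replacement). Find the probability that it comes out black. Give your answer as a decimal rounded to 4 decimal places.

0.3978

Compute the likelihood of the observed sequence for each case: P(data | jar A) = (4/12)(8/11) = 0.24242; P(data | jar B) = (2/8)(6/7) = 0.21429; P(data | jar C) = (8/12)(4/11) = 0.24242.
Weighting by the prior gives 1/3 · 0.24242 = 0.080808, 1/3 · 0.21429 = 0.071429, 1/3 · 0.24242 = 0.080808; with total 0.23304.
The posterior is then P(jar A | data) = 0.34675, P(jar B | data) = 0.3065, P(jar C | data) = 0.34675.
So P(black next | data) = Σ P(black next | H) P(H | data) = (3/10)(0.34675) + (1/6)(0.3065) + (7/10)(0.34675) = 0.39783.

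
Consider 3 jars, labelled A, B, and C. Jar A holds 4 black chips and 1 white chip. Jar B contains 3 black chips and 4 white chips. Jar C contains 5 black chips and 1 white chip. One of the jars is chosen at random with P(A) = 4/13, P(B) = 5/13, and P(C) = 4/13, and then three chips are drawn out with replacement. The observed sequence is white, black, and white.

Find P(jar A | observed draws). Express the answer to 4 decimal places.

0.1391

For each hypothesis, P(data | H) works out to: P(data | jar A) = (1/5)(4/5)(1/5) = 0.032; P(data | jar B) = (4/7)(3/7)(4/7) = 0.13994; P(data | jar C) = (1/6)(5/6)(1/6) = 0.023148.
Weighting by the prior gives 4/13 · 0.032 = 0.0098462, 5/13 · 0.13994 = 0.053824, 4/13 · 0.023148 = 0.0071225; with total 0.070792.
By Bayes' rule, P(jar A | data) = (0.0098462) / (0.070792) = 0.13908.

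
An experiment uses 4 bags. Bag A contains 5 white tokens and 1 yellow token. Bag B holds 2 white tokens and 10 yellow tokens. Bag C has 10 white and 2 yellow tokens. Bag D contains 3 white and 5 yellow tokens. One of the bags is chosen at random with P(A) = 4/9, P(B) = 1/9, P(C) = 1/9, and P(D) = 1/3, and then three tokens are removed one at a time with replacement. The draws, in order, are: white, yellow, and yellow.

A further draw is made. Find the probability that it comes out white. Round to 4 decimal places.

The likelihood of the observed sequence under each hypothesis: P(data | bag A) = (5/6)(1/6)(1/6) = 0.023148; P(data | bag B) = (2/12)(10/12)(10/12) = 0.11574; P(data | bag C) = (10/12)(2/12)(2/12) = 0.023148; P(data | bag D) = (3/8)(5/8)(5/8) = 0.14648.
The prior-weighted likelihoods are 4/9 · 0.023148 = 0.010288, 1/9 · 0.11574 = 0.01286, 1/9 · 0.023148 = 0.002572, 1/3 · 0.14648 = 0.048828; these sum to 0.074548.
Normalising, the posterior is P(bag A | data) = 0.13801, P(bag B | data) = 0.17251, P(bag C | data) = 0.034501, P(bag D | data) = 0.65499.
The predictive probability is P(white next | data) = (5/6)(0.13801) + (1/6)(0.17251) + (5/6)(0.034501) + (3/8)(0.65499) = 0.41813.

0.4181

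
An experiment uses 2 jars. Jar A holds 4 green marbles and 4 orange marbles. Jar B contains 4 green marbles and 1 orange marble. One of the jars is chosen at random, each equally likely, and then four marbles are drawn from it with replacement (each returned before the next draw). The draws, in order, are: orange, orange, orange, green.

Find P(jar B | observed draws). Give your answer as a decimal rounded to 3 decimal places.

Under each hypothesis, the probability of the observed sequence is: P(data | jar A) = (4/8)(4/8)(4/8)(4/8) = 0.0625; P(data | jar B) = (1/5)(1/5)(1/5)(4/5) = 0.0064.
Weighting by the prior gives 1/2 · 0.0625 = 0.03125, 1/2 · 0.0064 = 0.0032; with total 0.03445.
By Bayes' rule, P(jar B | data) = (0.0032) / (0.03445) = 0.092888.

0.093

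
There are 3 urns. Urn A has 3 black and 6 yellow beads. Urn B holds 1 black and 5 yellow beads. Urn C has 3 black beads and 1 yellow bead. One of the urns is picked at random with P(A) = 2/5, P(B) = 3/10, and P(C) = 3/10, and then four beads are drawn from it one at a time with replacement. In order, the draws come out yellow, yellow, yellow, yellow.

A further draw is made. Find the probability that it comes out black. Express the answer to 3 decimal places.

0.228

For each hypothesis, P(data | H) works out to: P(data | urn A) = (6/9)(6/9)(6/9)(6/9) = 0.19753; P(data | urn B) = (5/6)(5/6)(5/6)(5/6) = 0.48225; P(data | urn C) = (1/4)(1/4)(1/4)(1/4) = 0.0039062.
The prior-weighted likelihoods are 2/5 · 0.19753 = 0.079012, 3/10 · 0.48225 = 0.14468, 3/10 · 0.0039062 = 0.0011719; these sum to 0.22486.
Dividing through by the total gives posterior P(urn A | data) = 0.35138, P(urn B | data) = 0.6434, P(urn C | data) = 0.0052116.
The predictive probability is P(black next | data) = (1/3)(0.35138) + (1/6)(0.6434) + (3/4)(0.0052116) = 0.22827.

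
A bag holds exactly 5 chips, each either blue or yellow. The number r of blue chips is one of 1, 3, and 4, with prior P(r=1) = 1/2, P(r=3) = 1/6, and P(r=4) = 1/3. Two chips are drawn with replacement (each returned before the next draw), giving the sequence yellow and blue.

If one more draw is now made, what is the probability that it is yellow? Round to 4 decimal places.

0.5231

The likelihood of the observed sequence under each hypothesis: P(data | r = 1) = (4/5)(1/5) = 4/25; P(data | r = 3) = (2/5)(3/5) = 6/25; P(data | r = 4) = (1/5)(4/5) = 4/25.
Weighting by the prior gives 1/2 · 4/25 = 2/25, 1/6 · 6/25 = 1/25, 1/3 · 4/25 = 4/75; with total 13/75.
Dividing through by the total gives posterior P(r = 1 | data) = 6/13, P(r = 3 | data) = 3/13, P(r = 4 | data) = 4/13.
Averaging over the posterior, P(yellow next | data) = (4/5)(6/13) + (2/5)(3/13) + (1/5)(4/13) = 34/65.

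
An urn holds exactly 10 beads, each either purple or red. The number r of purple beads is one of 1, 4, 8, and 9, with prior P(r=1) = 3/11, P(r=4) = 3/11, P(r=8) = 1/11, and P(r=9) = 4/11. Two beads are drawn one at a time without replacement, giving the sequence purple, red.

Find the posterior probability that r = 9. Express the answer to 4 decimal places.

0.2384

For each hypothesis, P(data | H) works out to: P(data | r = 1) = (1/10)(9/9) = 1/10; P(data | r = 4) = (4/10)(6/9) = 4/15; P(data | r = 8) = (8/10)(2/9) = 8/45; P(data | r = 9) = (9/10)(1/9) = 1/10.
Multiplying each by its prior: 3/11 · 1/10 = 3/110, 3/11 · 4/15 = 4/55, 1/11 · 8/45 = 8/495, 4/11 · 1/10 = 2/55; summing to 151/990.
So P(r = 9 | data) = (2/55) / (151/990) = 36/151.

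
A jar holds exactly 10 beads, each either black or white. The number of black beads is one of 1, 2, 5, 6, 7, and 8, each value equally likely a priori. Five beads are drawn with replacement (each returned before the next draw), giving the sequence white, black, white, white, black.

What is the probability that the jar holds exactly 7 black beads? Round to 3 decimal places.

Compute the likelihood of the observed sequence for each case: P(data | r = 1) = (9/10)(1/10)(9/10)(9/10)(1/10) = 0.00729; P(data | r = 2) = (8/10)(2/10)(8/10)(8/10)(2/10) = 0.02048; P(data | r = 5) = (5/10)(5/10)(5/10)(5/10)(5/10) = 0.03125; P(data | r = 6) = (4/10)(6/10)(4/10)(4/10)(6/10) = 0.02304; P(data | r = 7) = (3/10)(7/10)(3/10)(3/10)(7/10) = 0.01323; P(data | r = 8) = (2/10)(8/10)(2/10)(2/10)(8/10) = 0.00512.
The prior-weighted likelihoods are 1/6 · 0.00729 = 0.001215, 1/6 · 0.02048 = 0.0034133, 1/6 · 0.03125 = 0.0052083, 1/6 · 0.02304 = 0.00384, 1/6 · 0.01323 = 0.002205, 1/6 · 0.00512 = 0.00085333; summing to 0.016735.
By Bayes' rule, P(r = 7 | data) = (0.002205) / (0.016735) = 0.13176.

0.132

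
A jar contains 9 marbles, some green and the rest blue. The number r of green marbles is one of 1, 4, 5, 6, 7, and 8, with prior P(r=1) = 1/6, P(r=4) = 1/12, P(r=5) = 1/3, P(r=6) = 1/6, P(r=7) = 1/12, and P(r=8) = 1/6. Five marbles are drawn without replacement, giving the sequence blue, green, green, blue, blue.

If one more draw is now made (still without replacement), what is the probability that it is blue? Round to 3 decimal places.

0.280

Under each hypothesis, the probability of the observed sequence is: P(data | r = 1) = (8/9)(1/8)(0/7) = 0; P(data | r = 4) = (5/9)(4/8)(3/7)(4/6)(3/5) = 0.047619; P(data | r = 5) = (4/9)(5/8)(4/7)(3/6)(2/5) = 0.031746; P(data | r = 6) = (3/9)(6/8)(5/7)(2/6)(1/5) = 0.011905; P(data | r = 7) = (2/9)(7/8)(6/7)(1/6)(0/5) = 0; P(data | r = 8) = (1/9)(8/8)(7/7)(0/6) = 0.
Weighting by the prior gives 1/6 · 0 = 0, 1/12 · 0.047619 = 0.0039683, 1/3 · 0.031746 = 0.010582, 1/6 · 0.011905 = 0.0019841, 1/12 · 0 = 0, 1/6 · 0 = 0; these sum to 0.016534.
Dividing through by the total gives posterior P(r = 1 | data) = 0, P(r = 4 | data) = 0.24, P(r = 5 | data) = 0.64, P(r = 6 | data) = 0.12, P(r = 7 | data) = 0, P(r = 8 | data) = 0.
So P(blue next | data) = Σ P(blue next | H) P(H | data) = (1/2)(0.24) + (1/4)(0.64) + (0)(0.12) = 0.28.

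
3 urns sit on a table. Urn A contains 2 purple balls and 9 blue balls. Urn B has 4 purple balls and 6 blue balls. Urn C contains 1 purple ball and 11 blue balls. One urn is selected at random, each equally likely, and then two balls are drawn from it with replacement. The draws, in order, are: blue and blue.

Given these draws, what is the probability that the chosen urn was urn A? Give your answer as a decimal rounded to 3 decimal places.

Under each hypothesis, the probability of the observed sequence is: P(data | urn A) = (9/11)(9/11) = 0.66942; P(data | urn B) = (6/10)(6/10) = 0.36; P(data | urn C) = (11/12)(11/12) = 0.84028.
The prior-weighted likelihoods are 1/3 · 0.66942 = 0.22314, 1/3 · 0.36 = 0.12, 1/3 · 0.84028 = 0.28009; summing to 0.62323.
Hence P(urn A | data) = (0.22314) / (0.62323) = 0.35804.

0.358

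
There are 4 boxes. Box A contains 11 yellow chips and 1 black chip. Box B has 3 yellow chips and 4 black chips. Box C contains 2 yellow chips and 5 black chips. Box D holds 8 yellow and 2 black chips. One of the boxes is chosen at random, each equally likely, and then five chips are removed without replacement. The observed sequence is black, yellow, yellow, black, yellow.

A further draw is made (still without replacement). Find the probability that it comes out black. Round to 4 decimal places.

0.5625

The likelihood of the observed sequence under each hypothesis: P(data | box A) = (1/12)(11/11)(10/10)(0/9) = 0; P(data | box B) = (4/7)(3/6)(2/5)(3/4)(1/3) = 1/35; P(data | box C) = (5/7)(2/6)(1/5)(4/4)(0/3) = 0; P(data | box D) = (2/10)(8/9)(7/8)(1/7)(6/6) = 1/45.
Multiplying each by its prior: 1/4 · 0 = 0, 1/4 · 1/35 = 1/140, 1/4 · 0 = 0, 1/4 · 1/45 = 1/180; summing to 4/315.
Dividing through by the total gives posterior P(box A | data) = 0, P(box B | data) = 9/16, P(box C | data) = 0, P(box D | data) = 7/16.
So P(black next | data) = Σ P(black next | H) P(H | data) = (1)(9/16) + (0)(7/16) = 9/16.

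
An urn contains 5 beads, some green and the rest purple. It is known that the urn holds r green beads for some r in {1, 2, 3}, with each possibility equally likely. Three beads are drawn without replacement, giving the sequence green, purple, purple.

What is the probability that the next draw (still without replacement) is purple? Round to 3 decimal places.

0.600

For each hypothesis, P(data | H) works out to: P(data | r = 1) = (1/5)(4/4)(3/3) = 1/5; P(data | r = 2) = (2/5)(3/4)(2/3) = 1/5; P(data | r = 3) = (3/5)(2/4)(1/3) = 1/10.
Weighting by the prior gives 1/3 · 1/5 = 1/15, 1/3 · 1/5 = 1/15, 1/3 · 1/10 = 1/30; with total 1/6.
Dividing through by the total gives posterior P(r = 1 | data) = 2/5, P(r = 2 | data) = 2/5, P(r = 3 | data) = 1/5.
Averaging over the posterior, P(purple next | data) = (1)(2/5) + (1/2)(2/5) + (0)(1/5) = 3/5.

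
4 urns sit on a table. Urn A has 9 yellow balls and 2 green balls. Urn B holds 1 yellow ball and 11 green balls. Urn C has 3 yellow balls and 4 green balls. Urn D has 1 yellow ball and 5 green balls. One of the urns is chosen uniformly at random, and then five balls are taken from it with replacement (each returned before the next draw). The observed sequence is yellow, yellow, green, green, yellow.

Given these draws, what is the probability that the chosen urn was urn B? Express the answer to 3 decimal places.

0.010

Compute the likelihood of the observed sequence for each case: P(data | urn A) = (9/11)(9/11)(2/11)(2/11)(9/11) = 0.018106; P(data | urn B) = (1/12)(1/12)(11/12)(11/12)(1/12) = 0.00048627; P(data | urn C) = (3/7)(3/7)(4/7)(4/7)(3/7) = 0.025704; P(data | urn D) = (1/6)(1/6)(5/6)(5/6)(1/6) = 0.003215.
Weighting by the prior gives 1/4 · 0.018106 = 0.0045265, 1/4 · 0.00048627 = 0.00012157, 1/4 · 0.025704 = 0.0064259, 1/4 · 0.003215 = 0.00080376; summing to 0.011878.
Therefore the posterior P(urn B | data) = (0.00012157) / (0.011878) = 0.010235.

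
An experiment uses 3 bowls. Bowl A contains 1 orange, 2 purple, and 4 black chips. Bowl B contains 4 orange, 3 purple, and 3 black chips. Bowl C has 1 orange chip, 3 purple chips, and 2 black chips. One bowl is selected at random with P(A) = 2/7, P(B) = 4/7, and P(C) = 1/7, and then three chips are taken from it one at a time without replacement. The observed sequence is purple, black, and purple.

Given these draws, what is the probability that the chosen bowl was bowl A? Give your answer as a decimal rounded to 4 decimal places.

The likelihood of the observed sequence under each hypothesis: P(data | bowl A) = (2/7)(4/6)(1/5) = 4/105; P(data | bowl B) = (3/10)(3/9)(2/8) = 1/40; P(data | bowl C) = (3/6)(2/5)(2/4) = 1/10.
Multiplying each by its prior: 2/7 · 4/105 = 8/735, 4/7 · 1/40 = 1/70, 1/7 · 1/10 = 1/70; these sum to 29/735.
Hence P(bowl A | data) = (8/735) / (29/735) = 8/29.

0.2759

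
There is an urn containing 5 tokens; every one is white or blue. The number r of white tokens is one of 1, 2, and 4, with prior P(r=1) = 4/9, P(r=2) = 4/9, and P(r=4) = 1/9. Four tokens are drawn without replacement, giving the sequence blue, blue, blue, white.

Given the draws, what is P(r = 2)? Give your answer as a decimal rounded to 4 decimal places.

0.3333

Under each hypothesis, the probability of the observed sequence is: P(data | r = 1) = (4/5)(3/4)(2/3)(1/2) = 1/5; P(data | r = 2) = (3/5)(2/4)(1/3)(2/2) = 1/10; P(data | r = 4) = (1/5)(0/4) = 0.
The prior-weighted likelihoods are 4/9 · 1/5 = 4/45, 4/9 · 1/10 = 2/45, 1/9 · 0 = 0; these sum to 2/15.
So P(r = 2 | data) = (2/45) / (2/15) = 1/3.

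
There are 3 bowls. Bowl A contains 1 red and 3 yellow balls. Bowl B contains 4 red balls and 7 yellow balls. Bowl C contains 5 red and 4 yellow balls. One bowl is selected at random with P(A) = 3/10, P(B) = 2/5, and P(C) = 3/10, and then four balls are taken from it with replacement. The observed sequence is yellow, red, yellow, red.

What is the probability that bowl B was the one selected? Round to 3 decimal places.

Under each hypothesis, the probability of the observed sequence is: P(data | bowl A) = (3/4)(1/4)(3/4)(1/4) = 0.035156; P(data | bowl B) = (7/11)(4/11)(7/11)(4/11) = 0.053548; P(data | bowl C) = (4/9)(5/9)(4/9)(5/9) = 0.060966.
Weighting by the prior gives 3/10 · 0.035156 = 0.010547, 2/5 · 0.053548 = 0.021419, 3/10 · 0.060966 = 0.01829; these sum to 0.050256.
By Bayes' rule, P(bowl B | data) = (0.021419) / (0.050256) = 0.4262.

0.426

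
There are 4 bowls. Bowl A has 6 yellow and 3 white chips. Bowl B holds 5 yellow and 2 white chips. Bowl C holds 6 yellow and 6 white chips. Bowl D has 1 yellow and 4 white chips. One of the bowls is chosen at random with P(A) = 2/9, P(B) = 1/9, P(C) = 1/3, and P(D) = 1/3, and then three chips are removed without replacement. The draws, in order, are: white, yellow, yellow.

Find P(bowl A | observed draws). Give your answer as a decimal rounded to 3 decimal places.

Compute the likelihood of the observed sequence for each case: P(data | bowl A) = (3/9)(6/8)(5/7) = 0.17857; P(data | bowl B) = (2/7)(5/6)(4/5) = 0.19048; P(data | bowl C) = (6/12)(6/11)(5/10) = 0.13636; P(data | bowl D) = (4/5)(1/4)(0/3) = 0.
Multiplying each by its prior: 2/9 · 0.17857 = 0.039683, 1/9 · 0.19048 = 0.021164, 1/3 · 0.13636 = 0.045455, 1/3 · 0 = 0; summing to 0.1063.
So P(bowl A | data) = (0.039683) / (0.1063) = 0.3733.

0.373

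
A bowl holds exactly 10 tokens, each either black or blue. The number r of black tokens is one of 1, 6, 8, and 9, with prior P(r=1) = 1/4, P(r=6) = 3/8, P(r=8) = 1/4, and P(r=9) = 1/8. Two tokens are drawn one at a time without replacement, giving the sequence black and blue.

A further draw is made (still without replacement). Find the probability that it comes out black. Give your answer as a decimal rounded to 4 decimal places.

0.6260

Under each hypothesis, the probability of the observed sequence is: P(data | r = 1) = (1/10)(9/9) = 1/10; P(data | r = 6) = (6/10)(4/9) = 4/15; P(data | r = 8) = (8/10)(2/9) = 8/45; P(data | r = 9) = (9/10)(1/9) = 1/10.
The prior-weighted likelihoods are 1/4 · 1/10 = 1/40, 3/8 · 4/15 = 1/10, 1/4 · 8/45 = 2/45, 1/8 · 1/10 = 1/80; with total 131/720.
Dividing through by the total gives posterior P(r = 1 | data) = 18/131, P(r = 6 | data) = 72/131, P(r = 8 | data) = 32/131, P(r = 9 | data) = 9/131.
Averaging over the posterior, P(black next | data) = (0)(18/131) + (5/8)(72/131) + (7/8)(32/131) + (1)(9/131) = 82/131.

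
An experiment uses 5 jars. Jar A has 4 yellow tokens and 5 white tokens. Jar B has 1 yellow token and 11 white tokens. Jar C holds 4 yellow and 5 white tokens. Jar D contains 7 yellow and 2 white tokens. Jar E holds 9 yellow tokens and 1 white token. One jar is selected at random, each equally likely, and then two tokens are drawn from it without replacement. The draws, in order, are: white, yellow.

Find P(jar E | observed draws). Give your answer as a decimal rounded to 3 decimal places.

0.107

The likelihood of the observed sequence under each hypothesis: P(data | jar A) = (5/9)(4/8) = 5/18; P(data | jar B) = (11/12)(1/11) = 1/12; P(data | jar C) = (5/9)(4/8) = 5/18; P(data | jar D) = (2/9)(7/8) = 7/36; P(data | jar E) = (1/10)(9/9) = 1/10.
Multiplying each by its prior: 1/5 · 5/18 = 1/18, 1/5 · 1/12 = 1/60, 1/5 · 5/18 = 1/18, 1/5 · 7/36 = 7/180, 1/5 · 1/10 = 1/50; these sum to 14/75.
By Bayes' rule, P(jar E | data) = (1/50) / (14/75) = 3/28.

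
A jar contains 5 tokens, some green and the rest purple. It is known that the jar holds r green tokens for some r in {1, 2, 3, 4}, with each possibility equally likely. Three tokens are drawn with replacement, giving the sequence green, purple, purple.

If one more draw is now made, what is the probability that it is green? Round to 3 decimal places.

0.416

Compute the likelihood of the observed sequence for each case: P(data | r = 1) = (1/5)(4/5)(4/5) = 16/125; P(data | r = 2) = (2/5)(3/5)(3/5) = 18/125; P(data | r = 3) = (3/5)(2/5)(2/5) = 12/125; P(data | r = 4) = (4/5)(1/5)(1/5) = 4/125.
Weighting by the prior gives 1/4 · 16/125 = 4/125, 1/4 · 18/125 = 9/250, 1/4 · 12/125 = 3/125, 1/4 · 4/125 = 1/125; with total 1/10.
The posterior is then P(r = 1 | data) = 8/25, P(r = 2 | data) = 9/25, P(r = 3 | data) = 6/25, P(r = 4 | data) = 2/25.
Averaging over the posterior, P(green next | data) = (1/5)(8/25) + (2/5)(9/25) + (3/5)(6/25) + (4/5)(2/25) = 52/125.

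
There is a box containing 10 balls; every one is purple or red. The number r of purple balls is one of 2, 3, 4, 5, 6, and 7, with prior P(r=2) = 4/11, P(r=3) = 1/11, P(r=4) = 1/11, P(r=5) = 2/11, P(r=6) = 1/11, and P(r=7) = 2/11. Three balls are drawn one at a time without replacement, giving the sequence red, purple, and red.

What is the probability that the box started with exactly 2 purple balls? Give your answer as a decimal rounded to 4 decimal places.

0.4267

For each hypothesis, P(data | H) works out to: P(data | r = 2) = (8/10)(2/9)(7/8) = 7/45; P(data | r = 3) = (7/10)(3/9)(6/8) = 7/40; P(data | r = 4) = (6/10)(4/9)(5/8) = 1/6; P(data | r = 5) = (5/10)(5/9)(4/8) = 5/36; P(data | r = 6) = (4/10)(6/9)(3/8) = 1/10; P(data | r = 7) = (3/10)(7/9)(2/8) = 7/120.
Multiplying each by its prior: 4/11 · 7/45 = 28/495, 1/11 · 7/40 = 7/440, 1/11 · 1/6 = 1/66, 2/11 · 5/36 = 5/198, 1/11 · 1/10 = 1/110, 2/11 · 7/120 = 7/660; summing to 35/264.
By Bayes' rule, P(r = 2 | data) = (28/495) / (35/264) = 32/75.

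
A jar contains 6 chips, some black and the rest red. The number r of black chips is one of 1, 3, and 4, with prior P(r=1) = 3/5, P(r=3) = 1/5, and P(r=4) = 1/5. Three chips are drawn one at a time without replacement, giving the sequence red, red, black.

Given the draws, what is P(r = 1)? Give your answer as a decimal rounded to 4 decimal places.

Under each hypothesis, the probability of the observed sequence is: P(data | r = 1) = (5/6)(4/5)(1/4) = 1/6; P(data | r = 3) = (3/6)(2/5)(3/4) = 3/20; P(data | r = 4) = (2/6)(1/5)(4/4) = 1/15.
Multiplying each by its prior: 3/5 · 1/6 = 1/10, 1/5 · 3/20 = 3/100, 1/5 · 1/15 = 1/75; summing to 43/300.
So P(r = 1 | data) = (1/10) / (43/300) = 30/43.

0.6977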